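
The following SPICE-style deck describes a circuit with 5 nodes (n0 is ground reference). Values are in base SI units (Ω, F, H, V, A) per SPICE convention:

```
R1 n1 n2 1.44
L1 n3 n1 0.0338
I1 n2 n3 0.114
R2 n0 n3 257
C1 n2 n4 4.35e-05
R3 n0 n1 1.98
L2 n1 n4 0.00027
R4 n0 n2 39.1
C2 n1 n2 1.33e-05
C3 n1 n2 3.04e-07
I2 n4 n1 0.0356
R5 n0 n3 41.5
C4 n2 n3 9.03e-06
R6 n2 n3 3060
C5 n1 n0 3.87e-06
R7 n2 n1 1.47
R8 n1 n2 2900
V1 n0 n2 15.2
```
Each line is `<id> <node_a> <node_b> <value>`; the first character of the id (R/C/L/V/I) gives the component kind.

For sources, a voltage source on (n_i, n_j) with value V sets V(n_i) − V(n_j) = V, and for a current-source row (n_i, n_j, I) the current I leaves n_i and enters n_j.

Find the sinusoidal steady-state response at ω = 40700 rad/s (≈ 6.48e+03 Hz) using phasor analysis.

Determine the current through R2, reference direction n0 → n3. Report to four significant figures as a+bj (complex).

0.05874+0.005690j A

MNA unknowns: 4 node voltages V₁..V_4 plus 1 source current (V1)
R1: Y=0.6944+0.000j on G[1,2]
L1: Y=0.000-0.0007269j on G[3,1]
I1: z[2]−=0.114, z[3]+=0.114
R2: Y=0.003891+0.000j on G[0,3]
C1: Y=0.000+1.770j on G[2,4]
R3: Y=0.5051+0.000j on G[0,1]
L2: Y=0.000-0.09100j on G[1,4]
R4: Y=0.02558+0.000j on G[0,2]
C2: Y=0.000+0.5413j on G[1,2]
C3: Y=0.000+0.01237j on G[1,2]
I2: z[4]−=0.0356, z[1]+=0.0356
R5: Y=0.02410+0.000j on G[0,3]
C4: Y=0.000+0.3675j on G[2,3]
R6: Y=0.0003268+0.000j on G[2,3]
C5: Y=0.000+0.1575j on G[1,0]
R7: Y=0.6803+0.000j on G[2,1]
R8: Y=0.0003448+0.000j on G[1,2]
V1: row V0−V2=15.2, i_V1 at 0,2
solve → V1=-11.12-0.06107j, V2=-15.20+0.000j, V3=-15.10-1.462j, V4=-15.42+0.02451j
aux → i_V1=-6.416-1.823j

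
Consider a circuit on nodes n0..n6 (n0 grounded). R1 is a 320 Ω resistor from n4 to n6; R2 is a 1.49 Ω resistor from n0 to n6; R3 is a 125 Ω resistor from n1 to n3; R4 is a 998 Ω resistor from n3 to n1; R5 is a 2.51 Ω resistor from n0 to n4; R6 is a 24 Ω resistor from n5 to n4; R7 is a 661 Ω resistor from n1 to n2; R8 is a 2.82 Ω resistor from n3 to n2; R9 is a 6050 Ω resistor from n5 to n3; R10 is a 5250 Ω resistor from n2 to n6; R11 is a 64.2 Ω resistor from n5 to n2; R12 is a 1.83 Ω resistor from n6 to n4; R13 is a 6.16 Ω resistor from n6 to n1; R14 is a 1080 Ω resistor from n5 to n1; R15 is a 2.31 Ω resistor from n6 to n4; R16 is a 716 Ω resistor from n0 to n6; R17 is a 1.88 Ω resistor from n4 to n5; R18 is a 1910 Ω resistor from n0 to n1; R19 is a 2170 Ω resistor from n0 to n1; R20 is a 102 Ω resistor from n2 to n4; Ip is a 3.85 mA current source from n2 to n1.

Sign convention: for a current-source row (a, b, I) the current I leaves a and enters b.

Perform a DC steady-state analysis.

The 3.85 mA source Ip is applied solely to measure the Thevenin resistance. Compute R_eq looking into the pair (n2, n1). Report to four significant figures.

MNA unknowns: 6 node voltages V₁..V_6
R1: Y=0.003125 on G[4,6]
R2: Y=0.6711 on G[0,6]
R3: Y=0.008000 on G[1,3]
R4: Y=0.001002 on G[3,1]
R5: Y=0.3984 on G[0,4]
R6: Y=0.04167 on G[5,4]
R7: Y=0.001513 on G[1,2]
R8: Y=0.3546 on G[3,2]
R9: Y=0.0001653 on G[5,3]
R10: Y=0.0001905 on G[2,6]
R11: Y=0.01558 on G[5,2]
R12: Y=0.5464 on G[6,4]
R13: Y=0.1623 on G[6,1]
R14: Y=0.0009259 on G[5,1]
R15: Y=0.4329 on G[6,4]
R16: Y=0.001397 on G[0,6]
R17: Y=0.5319 on G[4,5]
R18: Y=0.0005236 on G[0,1]
R19: Y=0.0004608 on G[0,1]
R20: Y=0.009804 on G[2,4]
Ip: z[2]−=0.00385, z[1]+=0.00385
solve → V1=0.01660, V2=-0.1043, V3=-0.1012, V4=-0.001320, V5=-0.004037, V6=0.0007577

R_eq = 31.39 Ω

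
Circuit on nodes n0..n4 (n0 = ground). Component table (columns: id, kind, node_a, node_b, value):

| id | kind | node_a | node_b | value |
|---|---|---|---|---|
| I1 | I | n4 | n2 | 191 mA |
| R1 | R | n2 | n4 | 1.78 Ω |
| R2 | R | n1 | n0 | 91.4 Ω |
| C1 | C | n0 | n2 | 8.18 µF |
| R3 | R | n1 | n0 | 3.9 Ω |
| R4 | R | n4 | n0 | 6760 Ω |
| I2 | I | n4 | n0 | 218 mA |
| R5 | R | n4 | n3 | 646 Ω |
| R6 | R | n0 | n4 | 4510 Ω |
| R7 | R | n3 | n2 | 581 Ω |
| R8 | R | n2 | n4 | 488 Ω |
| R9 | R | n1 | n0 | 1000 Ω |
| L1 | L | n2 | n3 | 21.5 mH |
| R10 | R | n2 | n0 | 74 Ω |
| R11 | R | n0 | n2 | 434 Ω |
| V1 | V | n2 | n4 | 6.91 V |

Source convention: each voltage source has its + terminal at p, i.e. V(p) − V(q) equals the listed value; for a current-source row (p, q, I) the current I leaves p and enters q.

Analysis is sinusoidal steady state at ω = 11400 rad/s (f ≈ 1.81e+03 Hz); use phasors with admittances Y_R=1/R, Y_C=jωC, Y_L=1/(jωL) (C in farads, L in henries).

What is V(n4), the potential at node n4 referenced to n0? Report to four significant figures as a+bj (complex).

Apply KCL at each of the 4 non-ground nodes and solve the resulting linear system.
Node n1: branches {R2, R3, R9} → V_1 = 0.000+0.000j
Node n2: branches {I1, R1, C1, R7, R8, L1, R10, R11, V1} → V_2 = -0.3893+2.243j
Node n3: branches {R5, R7, L1} → V_3 = -1.669+0.6461j
Node n4: branches {I1, R1, R4, I2, R5, R6, R8, V1} → V_4 = -7.299+2.243j
Source currents: i(V1)=-3.499+0.003301j

-7.299+2.243j V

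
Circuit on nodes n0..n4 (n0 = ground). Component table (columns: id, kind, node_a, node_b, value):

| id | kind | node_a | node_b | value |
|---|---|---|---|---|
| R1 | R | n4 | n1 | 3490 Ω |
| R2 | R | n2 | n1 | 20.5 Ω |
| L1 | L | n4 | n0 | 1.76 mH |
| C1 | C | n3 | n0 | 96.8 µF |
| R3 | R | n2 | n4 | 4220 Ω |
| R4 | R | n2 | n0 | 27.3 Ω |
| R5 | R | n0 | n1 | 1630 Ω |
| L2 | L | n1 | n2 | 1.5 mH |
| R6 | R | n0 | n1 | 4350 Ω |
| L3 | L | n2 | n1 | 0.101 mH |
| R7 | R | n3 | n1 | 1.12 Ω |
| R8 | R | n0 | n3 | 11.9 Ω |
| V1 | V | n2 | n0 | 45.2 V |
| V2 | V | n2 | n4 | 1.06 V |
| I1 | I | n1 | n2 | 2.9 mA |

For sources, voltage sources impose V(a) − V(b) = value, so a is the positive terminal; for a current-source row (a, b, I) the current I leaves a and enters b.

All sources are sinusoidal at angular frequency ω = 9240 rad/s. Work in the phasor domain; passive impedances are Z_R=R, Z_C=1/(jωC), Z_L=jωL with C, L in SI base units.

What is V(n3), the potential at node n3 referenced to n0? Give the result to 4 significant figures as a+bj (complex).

10.73-37.69j V

MNA unknowns: 4 node voltages V₁..V_4 plus 2 source currents (V1, V2)
R1: Y=0.0002865+0.000j on G[4,1]
R2: Y=0.04878+0.000j on G[2,1]
L1: Y=0.000-0.06149j on G[4,0]
C1: Y=0.000+0.8944j on G[3,0]
R3: Y=0.0002370+0.000j on G[2,4]
R4: Y=0.03663+0.000j on G[2,0]
R5: Y=0.0006135+0.000j on G[0,1]
L2: Y=0.000-0.07215j on G[1,2]
R6: Y=0.0002299+0.000j on G[0,1]
L3: Y=0.000-1.072j on G[2,1]
R7: Y=0.8929+0.000j on G[3,1]
R8: Y=0.08403+0.000j on G[0,3]
V1: row V2−V0=45.2, i_V1 at 2,0
V2: row V2−V4=1.06, i_V2 at 2,4
I1: z[1]−=0.0029, z[2]+=0.0029
solve → V1=49.49-30.48j, V2=45.20+0.000j, V3=10.73-37.69j, V4=44.14+0.000j
aux → i_V1=-36.31-3.690j, i_V2=-0.001785-2.706j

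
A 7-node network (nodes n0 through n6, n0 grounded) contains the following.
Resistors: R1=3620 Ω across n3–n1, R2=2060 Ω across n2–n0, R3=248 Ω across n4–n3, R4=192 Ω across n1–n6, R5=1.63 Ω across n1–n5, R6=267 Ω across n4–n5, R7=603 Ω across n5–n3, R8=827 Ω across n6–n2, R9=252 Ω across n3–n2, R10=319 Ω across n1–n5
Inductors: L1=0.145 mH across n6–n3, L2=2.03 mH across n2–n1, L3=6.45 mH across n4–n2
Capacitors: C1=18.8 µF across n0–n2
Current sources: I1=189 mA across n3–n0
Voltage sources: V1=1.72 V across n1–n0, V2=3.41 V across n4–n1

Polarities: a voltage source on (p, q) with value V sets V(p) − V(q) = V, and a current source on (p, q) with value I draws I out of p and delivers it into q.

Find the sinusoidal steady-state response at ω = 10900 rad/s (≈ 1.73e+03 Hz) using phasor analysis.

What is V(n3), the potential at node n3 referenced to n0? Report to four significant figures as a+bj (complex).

-9.874+0.05430j V

Element admittances at ω=10900 rad/s:
  Y(R1) = 0.0002762+0.000j S between n3,n1
  Y(R2) = 0.0004854+0.000j S between n2,n0
  Y(L1) = 0.000-0.6327j S between n6,n3
  Y(R3) = 0.004032+0.000j S between n4,n3
  Y(R4) = 0.005208+0.000j S between n1,n6
  Y(R5) = 0.6135+0.000j S between n1,n5
  Y(R6) = 0.003745+0.000j S between n4,n5
  Y(C1) = 0.000+0.2049j S between n0,n2
  Y(R7) = 0.001658+0.000j S between n5,n3
  I1: injects 0.189 A into n0 (from n3)
  Y(L2) = 0.000-0.04519j S between n2,n1
  Y(R8) = 0.001209+0.000j S between n6,n2
  Y(L3) = 0.000-0.01422j S between n4,n2
  Y(R9) = 0.003968+0.000j S between n3,n2
  Y(R10) = 0.003135+0.000j S between n1,n5
  V1: constraint V(n1)−V(n0) = 1.72
  V2: constraint V(n4)−V(n1) = 3.41
Assemble and solve the 8×8 MNA system:
  V(n1)=1.720+0.000j  V(n2)=-1.045+0.3107j  V(n3)=-9.874+0.05430j  V(n4)=5.130+0.000j  V(n5)=1.710+0.0001448j  V(n6)=-9.873+0.1666j
  i(V1)=-0.1248+0.2140j  i(V2)=-0.06889+0.08805j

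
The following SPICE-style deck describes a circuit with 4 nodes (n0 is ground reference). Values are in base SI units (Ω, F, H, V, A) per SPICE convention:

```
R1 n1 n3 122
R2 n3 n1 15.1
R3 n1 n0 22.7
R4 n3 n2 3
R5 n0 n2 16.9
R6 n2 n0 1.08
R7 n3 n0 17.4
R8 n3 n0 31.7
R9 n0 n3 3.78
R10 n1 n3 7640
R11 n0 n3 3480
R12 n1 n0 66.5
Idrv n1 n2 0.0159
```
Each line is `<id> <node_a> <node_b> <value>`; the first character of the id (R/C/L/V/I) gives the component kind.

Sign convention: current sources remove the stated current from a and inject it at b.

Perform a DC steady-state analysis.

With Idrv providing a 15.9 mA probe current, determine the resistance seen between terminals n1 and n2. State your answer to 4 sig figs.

R_eq = 8.387 Ω

Element admittances at DC:
  Y(R1) = 0.008197 S between n1,n3
  Y(R2) = 0.06623 S between n3,n1
  Y(R3) = 0.04405 S between n1,n0
  Y(R4) = 0.3333 S between n3,n2
  Y(R5) = 0.05917 S between n0,n2
  Y(R6) = 0.9259 S between n2,n0
  Y(R7) = 0.05747 S between n3,n0
  Y(R8) = 0.03155 S between n3,n0
  Y(R9) = 0.2646 S between n0,n3
  Y(R10) = 0.0001309 S between n1,n3
  Y(R11) = 0.0002874 S between n0,n3
  Y(R12) = 0.01504 S between n1,n0
  Idrv: injects 0.0159 A into n2 (from n1)
Assemble and solve the 3×3 MNA system:
  V(n1)=-0.1232  V(n2)=0.01013  V(n3)=-0.007627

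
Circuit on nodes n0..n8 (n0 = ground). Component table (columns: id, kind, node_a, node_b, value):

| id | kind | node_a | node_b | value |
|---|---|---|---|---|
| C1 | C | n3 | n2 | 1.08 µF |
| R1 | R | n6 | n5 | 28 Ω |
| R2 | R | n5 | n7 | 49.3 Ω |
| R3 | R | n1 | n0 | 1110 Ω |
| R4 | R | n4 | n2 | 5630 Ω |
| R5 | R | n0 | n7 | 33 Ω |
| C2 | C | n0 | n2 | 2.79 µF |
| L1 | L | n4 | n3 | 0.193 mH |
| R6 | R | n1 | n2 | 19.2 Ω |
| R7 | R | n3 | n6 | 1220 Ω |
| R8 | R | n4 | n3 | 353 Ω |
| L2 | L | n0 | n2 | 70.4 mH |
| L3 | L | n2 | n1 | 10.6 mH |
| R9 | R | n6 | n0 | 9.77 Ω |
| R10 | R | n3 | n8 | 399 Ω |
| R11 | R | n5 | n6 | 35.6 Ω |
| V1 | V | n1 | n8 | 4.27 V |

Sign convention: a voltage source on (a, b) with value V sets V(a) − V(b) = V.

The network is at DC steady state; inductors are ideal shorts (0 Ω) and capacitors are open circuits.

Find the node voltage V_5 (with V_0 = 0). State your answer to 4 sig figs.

-0.01858 V

Apply KCL at each of the 8 non-ground nodes and solve the resulting linear system.
Node n1: branches {R3, R6, L3, V1} → V_1 = 0.000
Node n2: branches {C1, R4, C2, R6, L2, L3} → V_2 = 0.000
Node n3: branches {C1, L1, R7, R8, R10} → V_3 = -3.060
Node n4: branches {R4, L1, R8} → V_4 = -3.060
Node n5: branches {R1, R2, R11} → V_5 = -0.01858
Node n6: branches {R1, R7, R9, R11} → V_6 = -0.02212
Node n7: branches {R2, R5} → V_7 = -0.007451
Node n8: branches {R10, V1} → V_8 = -4.270
Source currents: i(L1)=0.0005435, i(L2)=-0.002490, i(L3)=-0.003033, i(V1)=-0.003033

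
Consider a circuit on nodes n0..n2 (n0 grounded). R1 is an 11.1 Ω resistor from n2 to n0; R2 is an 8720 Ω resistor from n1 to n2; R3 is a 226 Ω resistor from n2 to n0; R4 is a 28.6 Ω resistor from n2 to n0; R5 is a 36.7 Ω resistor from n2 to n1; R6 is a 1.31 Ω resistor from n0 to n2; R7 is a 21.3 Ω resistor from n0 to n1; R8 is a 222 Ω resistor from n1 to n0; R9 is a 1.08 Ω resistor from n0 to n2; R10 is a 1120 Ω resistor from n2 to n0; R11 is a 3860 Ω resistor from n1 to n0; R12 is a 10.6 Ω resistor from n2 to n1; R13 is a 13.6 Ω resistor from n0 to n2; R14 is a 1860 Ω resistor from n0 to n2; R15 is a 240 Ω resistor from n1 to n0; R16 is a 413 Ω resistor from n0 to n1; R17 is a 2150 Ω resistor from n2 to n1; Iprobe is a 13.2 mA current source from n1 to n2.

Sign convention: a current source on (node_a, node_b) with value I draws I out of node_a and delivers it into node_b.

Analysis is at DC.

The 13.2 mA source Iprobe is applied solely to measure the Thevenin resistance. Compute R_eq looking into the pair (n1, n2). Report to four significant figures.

R_eq = 5.595 Ω

Apply KCL at each of the 2 non-ground nodes and solve the resulting linear system.
Node n1: branches {R2, R5, R7, R8, R11, R12, R15, R16, R17, Iprobe} → V_1 = -0.07165
Node n2: branches {R1, R2, R3, R4, R5, R6, R9, R10, R12, R13, R14, R17, Iprobe} → V_2 = 0.002206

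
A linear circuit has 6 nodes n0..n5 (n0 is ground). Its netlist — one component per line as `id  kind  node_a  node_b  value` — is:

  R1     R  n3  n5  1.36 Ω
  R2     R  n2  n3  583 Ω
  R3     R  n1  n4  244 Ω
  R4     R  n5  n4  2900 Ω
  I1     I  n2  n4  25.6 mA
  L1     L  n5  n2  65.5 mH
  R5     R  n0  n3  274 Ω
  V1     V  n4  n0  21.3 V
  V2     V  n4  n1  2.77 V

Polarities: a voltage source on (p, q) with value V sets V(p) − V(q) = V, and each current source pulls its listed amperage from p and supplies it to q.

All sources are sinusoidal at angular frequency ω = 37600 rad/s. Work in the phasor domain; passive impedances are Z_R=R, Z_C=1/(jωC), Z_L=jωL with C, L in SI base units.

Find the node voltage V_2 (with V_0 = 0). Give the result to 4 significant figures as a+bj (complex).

-18.70-3.348j V

Apply KCL at each of the 5 non-ground nodes and solve the resulting linear system.
Node n1: branches {R3, V2} → V_1 = 18.53+0.000j
Node n2: branches {R2, I1, L1} → V_2 = -18.70-3.348j
Node n3: branches {R1, R2, R5} → V_3 = -4.571-0.0006738j
Node n4: branches {R3, R4, I1, V1, V2} → V_4 = 21.30+0.000j
Node n5: branches {R1, R4, L1} → V_5 = -4.561+0.007132j
Source currents: i(V1)=0.01668+2.459e-06j, i(V2)=-0.01135+0.000j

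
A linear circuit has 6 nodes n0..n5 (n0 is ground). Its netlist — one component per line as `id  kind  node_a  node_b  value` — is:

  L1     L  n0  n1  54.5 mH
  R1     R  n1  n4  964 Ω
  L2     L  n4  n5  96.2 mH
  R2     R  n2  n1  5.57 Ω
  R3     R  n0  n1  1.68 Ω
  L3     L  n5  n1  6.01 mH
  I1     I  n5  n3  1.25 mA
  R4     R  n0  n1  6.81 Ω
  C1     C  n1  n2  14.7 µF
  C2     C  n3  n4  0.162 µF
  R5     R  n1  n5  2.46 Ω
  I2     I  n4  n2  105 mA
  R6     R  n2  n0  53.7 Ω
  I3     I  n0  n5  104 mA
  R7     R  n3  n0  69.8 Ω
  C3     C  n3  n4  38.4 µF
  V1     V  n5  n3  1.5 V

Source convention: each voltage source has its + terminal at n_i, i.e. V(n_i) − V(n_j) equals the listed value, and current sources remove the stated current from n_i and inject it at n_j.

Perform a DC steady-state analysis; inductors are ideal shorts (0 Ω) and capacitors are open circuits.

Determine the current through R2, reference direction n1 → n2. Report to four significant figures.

Apply KCL at each of the 5 non-ground nodes and solve the resulting linear system.
Node n1: branches {L1, R1, R2, R3, L3, R4, C1, R5} → V_1 = 0.000
Node n2: branches {R2, C1, I2, R6} → V_2 = 0.5299
Node n3: branches {I1, C2, R7, C3, V1} → V_3 = -1.500
Node n4: branches {R1, L2, C2, I2, C3} → V_4 = 0.000
Node n5: branches {L2, L3, I1, R5, I3, V1} → V_5 = 0.000
Source currents: i(L1)=-0.1156, i(L2)=-0.1050, i(L3)=0.02049, i(V1)=-0.02274

-0.09513 A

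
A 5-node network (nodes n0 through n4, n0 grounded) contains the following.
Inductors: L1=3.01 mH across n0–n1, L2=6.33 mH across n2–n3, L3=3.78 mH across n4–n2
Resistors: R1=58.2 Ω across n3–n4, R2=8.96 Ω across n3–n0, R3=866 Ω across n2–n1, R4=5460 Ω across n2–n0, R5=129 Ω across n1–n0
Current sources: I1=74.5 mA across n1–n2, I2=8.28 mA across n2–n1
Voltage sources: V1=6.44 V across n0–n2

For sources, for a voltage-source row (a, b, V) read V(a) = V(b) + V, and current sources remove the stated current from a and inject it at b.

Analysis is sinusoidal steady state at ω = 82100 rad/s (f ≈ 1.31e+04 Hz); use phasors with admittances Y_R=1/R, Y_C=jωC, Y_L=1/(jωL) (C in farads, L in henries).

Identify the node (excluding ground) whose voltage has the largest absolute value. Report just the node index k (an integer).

MNA unknowns: 4 node voltages V₁..V_4 plus 1 source current (V1)
L1: Y=0.000-0.004047j on G[0,1]
R1: Y=0.01718+0.000j on G[3,4]
R2: Y=0.1116+0.000j on G[3,0]
L2: Y=0.000-0.001924j on G[2,3]
I1: z[1]−=0.0745, z[2]+=0.0745
R3: Y=0.001155+0.000j on G[2,1]
R4: Y=0.0001832+0.000j on G[2,0]
I2: z[2]−=0.00828, z[1]+=0.00828
R5: Y=0.007752+0.000j on G[1,0]
L3: Y=0.000-0.003222j on G[4,2]
V1: row V0−V2=6.44, i_V1 at 0,2
solve → V1=-6.855-3.114j, V2=-6.440+0.000j, V3=-0.04640+0.2871j, V4=-0.3156+1.436j
aux → i_V1=-0.07210+0.03563j

1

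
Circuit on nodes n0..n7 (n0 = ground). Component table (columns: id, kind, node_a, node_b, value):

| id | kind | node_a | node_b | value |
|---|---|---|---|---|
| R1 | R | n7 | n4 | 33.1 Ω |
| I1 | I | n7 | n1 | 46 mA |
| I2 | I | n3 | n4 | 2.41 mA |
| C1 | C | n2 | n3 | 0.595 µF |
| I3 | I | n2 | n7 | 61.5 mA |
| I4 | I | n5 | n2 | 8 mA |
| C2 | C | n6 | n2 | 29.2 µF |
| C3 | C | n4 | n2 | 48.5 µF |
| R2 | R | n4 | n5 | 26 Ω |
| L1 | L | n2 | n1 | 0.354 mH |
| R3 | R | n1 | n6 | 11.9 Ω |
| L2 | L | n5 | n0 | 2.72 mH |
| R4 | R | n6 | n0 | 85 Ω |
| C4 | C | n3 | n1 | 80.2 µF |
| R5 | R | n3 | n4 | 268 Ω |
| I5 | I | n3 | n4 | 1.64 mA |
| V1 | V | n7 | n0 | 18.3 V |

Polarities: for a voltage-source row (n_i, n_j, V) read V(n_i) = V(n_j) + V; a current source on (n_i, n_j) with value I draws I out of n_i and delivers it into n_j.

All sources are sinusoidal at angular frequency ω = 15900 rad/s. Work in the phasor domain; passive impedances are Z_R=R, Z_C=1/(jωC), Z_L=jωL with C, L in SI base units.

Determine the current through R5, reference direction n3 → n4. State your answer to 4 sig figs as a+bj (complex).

-0.0001911+0.001361j A

Element admittances at ω=15900 rad/s:
  Y(R1) = 0.03021+0.000j S between n7,n4
  I1: injects 0.046 A into n1 (from n7)
  I2: injects 0.00241 A into n4 (from n3)
  Y(C1) = 0.000+0.009461j S between n2,n3
  I3: injects 0.0615 A into n7 (from n2)
  I4: injects 0.008 A into n2 (from n5)
  Y(C2) = 0.000+0.4643j S between n6,n2
  Y(C3) = 0.000+0.7712j S between n4,n2
  Y(R2) = 0.03846+0.000j S between n4,n5
  Y(L1) = 0.000-0.1777j S between n2,n1
  Y(R3) = 0.08403+0.000j S between n1,n6
  Y(L2) = 0.000-0.02312j S between n5,n0
  Y(R4) = 0.01176+0.000j S between n6,n0
  Y(C4) = 0.000+1.275j S between n3,n1
  Y(R5) = 0.003731+0.000j S between n3,n4
  I5: injects 0.00164 A into n4 (from n3)
  V1: constraint V(n7)−V(n0) = 18.3
Assemble and solve the 8×8 MNA system:
  V(n1)=9.370+3.277j  V(n2)=9.369+3.070j  V(n3)=9.369+3.278j  V(n4)=9.421+2.914j  V(n5)=5.480+6.208j  V(n6)=9.283+3.289j  V(n7)=18.30+0.000j
  i(V1)=-0.2528+0.08802j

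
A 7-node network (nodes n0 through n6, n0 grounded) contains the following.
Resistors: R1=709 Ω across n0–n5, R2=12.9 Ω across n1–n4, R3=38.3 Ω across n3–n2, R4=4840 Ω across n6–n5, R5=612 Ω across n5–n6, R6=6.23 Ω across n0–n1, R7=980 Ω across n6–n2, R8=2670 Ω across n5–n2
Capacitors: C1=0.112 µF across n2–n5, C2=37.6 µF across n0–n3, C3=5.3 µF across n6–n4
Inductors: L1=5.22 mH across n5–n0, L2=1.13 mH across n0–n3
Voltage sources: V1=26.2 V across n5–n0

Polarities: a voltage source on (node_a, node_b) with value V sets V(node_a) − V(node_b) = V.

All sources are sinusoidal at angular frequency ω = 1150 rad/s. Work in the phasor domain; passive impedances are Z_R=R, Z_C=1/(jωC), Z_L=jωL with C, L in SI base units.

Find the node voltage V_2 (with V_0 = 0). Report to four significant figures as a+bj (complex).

MNA unknowns: 6 node voltages V₁..V_6 plus 1 source current (V1)
R1: Y=0.001410+0.000j on G[0,5]
C1: Y=0.000+0.0001288j on G[2,5]
R2: Y=0.07752+0.000j on G[1,4]
R3: Y=0.02611+0.000j on G[3,2]
R4: Y=0.0002066+0.000j on G[6,5]
L1: Y=0.000-0.1666j on G[5,0]
R5: Y=0.001634+0.000j on G[5,6]
C2: Y=0.000+0.04324j on G[0,3]
R6: Y=0.1605+0.000j on G[0,1]
L2: Y=0.000-0.7695j on G[0,3]
C3: Y=0.000+0.006095j on G[6,4]
R7: Y=0.001020+0.000j on G[6,2]
R8: Y=0.0003745+0.000j on G[5,2]
V1: row V5−V0=26.2, i_V1 at 5,0
solve → V1=0.2404+0.1065j, V2=0.4913-0.08573j, V3=0.003712+0.01753j, V4=0.7382+0.3270j, V5=26.20+0.000j, V6=3.542-6.004j
aux → i_V1=-0.08827+4.350j

0.4913-0.08573j V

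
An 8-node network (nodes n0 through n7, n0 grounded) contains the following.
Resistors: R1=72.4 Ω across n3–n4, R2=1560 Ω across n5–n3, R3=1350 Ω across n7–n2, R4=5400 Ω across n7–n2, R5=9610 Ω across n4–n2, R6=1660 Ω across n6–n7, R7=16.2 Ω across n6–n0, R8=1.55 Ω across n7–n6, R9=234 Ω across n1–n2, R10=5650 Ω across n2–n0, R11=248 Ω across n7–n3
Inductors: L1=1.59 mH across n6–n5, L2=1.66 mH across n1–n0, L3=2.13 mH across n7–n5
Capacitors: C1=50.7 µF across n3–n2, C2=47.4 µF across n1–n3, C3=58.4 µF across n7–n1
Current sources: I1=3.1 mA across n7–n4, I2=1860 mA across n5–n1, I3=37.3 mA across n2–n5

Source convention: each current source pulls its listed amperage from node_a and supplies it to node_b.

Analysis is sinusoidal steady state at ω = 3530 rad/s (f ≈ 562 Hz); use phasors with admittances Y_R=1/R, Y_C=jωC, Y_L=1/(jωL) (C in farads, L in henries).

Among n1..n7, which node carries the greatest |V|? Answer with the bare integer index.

Element admittances at ω=3530 rad/s:
  Y(R1) = 0.01381+0.000j S between n3,n4
  Y(R2) = 0.0006410+0.000j S between n5,n3
  Y(R3) = 0.0007407+0.000j S between n7,n2
  Y(L1) = 0.000-0.1782j S between n6,n5
  Y(L2) = 0.000-0.1707j S between n1,n0
  Y(C1) = 0.000+0.1790j S between n3,n2
  Y(C2) = 0.000+0.1673j S between n1,n3
  Y(R4) = 0.0001852+0.000j S between n7,n2
  I1: injects 0.0031 A into n4 (from n7)
  Y(R5) = 0.0001041+0.000j S between n4,n2
  I2: injects 1.86 A into n1 (from n5)
  Y(C3) = 0.000+0.2062j S between n7,n1
  Y(R6) = 0.0006024+0.000j S between n6,n7
  Y(R7) = 0.06173+0.000j S between n6,n0
  Y(R8) = 0.6452+0.000j S between n7,n6
  Y(R9) = 0.004274+0.000j S between n1,n2
  Y(R10) = 0.0001770+0.000j S between n2,n0
  Y(R11) = 0.004032+0.000j S between n7,n3
  Y(L3) = 0.000-0.1330j S between n7,n5
  I3: injects 0.0373 A into n5 (from n2)
Assemble and solve the 7×7 MNA system:
  V(n1)=2.866+0.3966j  V(n2)=3.124+0.9401j  V(n3)=3.098+0.7079j  V(n4)=3.320+0.7096j  V(n5)=-0.5035+2.465j  V(n6)=-1.105+7.920j  V(n7)=0.2942+8.843j

7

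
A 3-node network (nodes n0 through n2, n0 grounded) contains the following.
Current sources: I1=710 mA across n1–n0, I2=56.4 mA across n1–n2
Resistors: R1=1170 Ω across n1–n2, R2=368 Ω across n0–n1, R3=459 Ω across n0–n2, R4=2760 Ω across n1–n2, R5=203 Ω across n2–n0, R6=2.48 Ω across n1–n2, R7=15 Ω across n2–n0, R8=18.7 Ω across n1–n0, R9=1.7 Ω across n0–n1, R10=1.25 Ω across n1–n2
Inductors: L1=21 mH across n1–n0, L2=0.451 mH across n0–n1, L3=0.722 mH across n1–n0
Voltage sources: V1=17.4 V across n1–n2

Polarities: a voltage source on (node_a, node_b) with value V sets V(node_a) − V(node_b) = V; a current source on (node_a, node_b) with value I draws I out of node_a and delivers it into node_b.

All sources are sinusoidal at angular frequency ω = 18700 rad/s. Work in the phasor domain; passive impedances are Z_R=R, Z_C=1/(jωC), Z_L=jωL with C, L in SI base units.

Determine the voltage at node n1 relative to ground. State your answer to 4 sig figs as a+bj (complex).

Apply KCL at each of the 2 non-ground nodes and solve the resulting linear system.
Node n1: branches {I1, R1, R2, L1, L2, R4, L3, I2, R6, R8, R9, R10, V1} → V_1 = 0.7438+0.2021j
Node n2: branches {R1, R3, R4, R5, I2, R6, R7, R10, V1} → V_2 = -16.66+0.2021j
Source currents: i(V1)=-22.24+0.01491j

0.7438+0.2021j V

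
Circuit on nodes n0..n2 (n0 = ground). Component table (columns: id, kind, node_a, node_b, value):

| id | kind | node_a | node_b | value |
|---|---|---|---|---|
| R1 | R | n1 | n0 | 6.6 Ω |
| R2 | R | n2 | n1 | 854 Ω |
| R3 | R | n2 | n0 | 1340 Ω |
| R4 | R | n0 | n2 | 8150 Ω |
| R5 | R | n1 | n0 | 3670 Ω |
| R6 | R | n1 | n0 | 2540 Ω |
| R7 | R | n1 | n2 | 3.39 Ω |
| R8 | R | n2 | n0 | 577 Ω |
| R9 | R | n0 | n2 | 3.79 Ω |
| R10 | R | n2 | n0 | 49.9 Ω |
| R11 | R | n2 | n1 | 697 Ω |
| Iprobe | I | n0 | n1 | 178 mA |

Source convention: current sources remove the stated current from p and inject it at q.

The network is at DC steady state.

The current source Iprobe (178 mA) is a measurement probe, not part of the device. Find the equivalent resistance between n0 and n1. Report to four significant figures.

Element admittances at DC:
  Y(R1) = 0.1515 S between n1,n0
  Y(R2) = 0.001171 S between n2,n1
  Y(R3) = 0.0007463 S between n2,n0
  Y(R4) = 0.0001227 S between n0,n2
  Y(R5) = 0.0002725 S between n1,n0
  Y(R6) = 0.0003937 S between n1,n0
  Y(R7) = 0.2950 S between n1,n2
  Y(R8) = 0.001733 S between n2,n0
  Y(R9) = 0.2639 S between n0,n2
  Y(R10) = 0.02004 S between n2,n0
  Y(R11) = 0.001435 S between n2,n1
  Iprobe: injects 0.178 A into n1 (from n0)
Assemble and solve the 2×2 MNA system:
  V(n1)=0.5970  V(n2)=0.3042

R_eq = 3.354 Ω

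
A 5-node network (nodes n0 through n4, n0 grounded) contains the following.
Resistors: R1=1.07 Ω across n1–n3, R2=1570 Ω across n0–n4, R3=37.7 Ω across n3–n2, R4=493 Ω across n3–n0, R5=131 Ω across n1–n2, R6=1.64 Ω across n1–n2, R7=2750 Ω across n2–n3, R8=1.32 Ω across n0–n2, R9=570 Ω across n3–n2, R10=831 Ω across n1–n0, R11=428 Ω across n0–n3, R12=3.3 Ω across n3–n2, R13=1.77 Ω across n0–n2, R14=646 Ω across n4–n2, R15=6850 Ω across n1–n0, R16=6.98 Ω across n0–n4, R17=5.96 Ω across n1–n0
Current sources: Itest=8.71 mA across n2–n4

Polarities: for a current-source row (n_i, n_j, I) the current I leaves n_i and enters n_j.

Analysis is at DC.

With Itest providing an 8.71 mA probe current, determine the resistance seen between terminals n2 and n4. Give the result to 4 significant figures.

Element admittances at DC:
  Y(R1) = 0.9346 S between n1,n3
  Y(R2) = 0.0006369 S between n0,n4
  Y(R3) = 0.02653 S between n3,n2
  Y(R4) = 0.002028 S between n3,n0
  Y(R5) = 0.007634 S between n1,n2
  Y(R6) = 0.6098 S between n1,n2
  Y(R7) = 0.0003636 S between n2,n3
  Y(R8) = 0.7576 S between n0,n2
  Y(R9) = 0.001754 S between n3,n2
  Y(R10) = 0.001203 S between n1,n0
  Y(R11) = 0.002336 S between n0,n3
  Y(R12) = 0.3030 S between n3,n2
  Y(R13) = 0.5650 S between n0,n2
  Y(R14) = 0.001548 S between n4,n2
  Y(R15) = 0.0001460 S between n1,n0
  Y(R16) = 0.1433 S between n0,n4
  Y(R17) = 0.1678 S between n1,n0
  Itest: injects 0.00871 A into n4 (from n2)
Assemble and solve the 4×4 MNA system:
  V(n1)=-0.004889  V(n2)=-0.005867  V(n3)=-0.005127  V(n4)=0.05982

R_eq = 7.542 Ω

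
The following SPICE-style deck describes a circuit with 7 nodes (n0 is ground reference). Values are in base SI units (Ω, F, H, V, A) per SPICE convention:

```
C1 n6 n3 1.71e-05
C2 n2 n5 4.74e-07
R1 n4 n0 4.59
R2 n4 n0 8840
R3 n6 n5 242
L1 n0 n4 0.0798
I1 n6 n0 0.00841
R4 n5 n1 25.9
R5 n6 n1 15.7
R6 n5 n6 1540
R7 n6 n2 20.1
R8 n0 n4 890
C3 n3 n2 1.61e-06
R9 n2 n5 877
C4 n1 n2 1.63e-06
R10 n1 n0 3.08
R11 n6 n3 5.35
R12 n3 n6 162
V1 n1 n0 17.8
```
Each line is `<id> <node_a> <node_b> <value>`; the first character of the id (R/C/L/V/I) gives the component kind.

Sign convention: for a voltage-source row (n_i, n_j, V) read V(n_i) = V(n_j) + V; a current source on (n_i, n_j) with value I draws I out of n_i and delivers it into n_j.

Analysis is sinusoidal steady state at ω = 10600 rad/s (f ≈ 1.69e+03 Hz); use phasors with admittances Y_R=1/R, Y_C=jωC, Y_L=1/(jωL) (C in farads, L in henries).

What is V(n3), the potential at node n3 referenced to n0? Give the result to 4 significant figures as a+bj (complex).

Element admittances at ω=10600 rad/s:
  Y(C1) = 0.000+0.1813j S between n6,n3
  Y(C2) = 0.000+0.005024j S between n2,n5
  Y(R1) = 0.2179+0.000j S between n4,n0
  Y(R2) = 0.0001131+0.000j S between n4,n0
  Y(R3) = 0.004132+0.000j S between n6,n5
  Y(L1) = 0.000-0.001182j S between n0,n4
  I1: injects 0.00841 A into n0 (from n6)
  Y(R4) = 0.03861+0.000j S between n5,n1
  Y(R5) = 0.06369+0.000j S between n6,n1
  Y(R6) = 0.0006494+0.000j S between n5,n6
  Y(R7) = 0.04975+0.000j S between n6,n2
  Y(R8) = 0.001124+0.000j S between n0,n4
  Y(C3) = 0.000+0.01707j S between n3,n2
  Y(R9) = 0.001140+0.000j S between n2,n5
  Y(C4) = 0.000+0.01728j S between n1,n2
  Y(R10) = 0.3247+0.000j S between n1,n0
  Y(R11) = 0.1869+0.000j S between n6,n3
  Y(R12) = 0.006173+0.000j S between n3,n6
  V1: constraint V(n1)−V(n0) = 17.8
Assemble and solve the 7×7 MNA system:
  V(n1)=17.80+0.000j  V(n2)=17.72+0.04573j  V(n3)=17.69+0.02552j  V(n4)=0.000+0.000j  V(n5)=17.78-0.003077j  V(n6)=17.69+0.02327j
  i(V1)=-5.788+0.000j

17.69+0.02552j V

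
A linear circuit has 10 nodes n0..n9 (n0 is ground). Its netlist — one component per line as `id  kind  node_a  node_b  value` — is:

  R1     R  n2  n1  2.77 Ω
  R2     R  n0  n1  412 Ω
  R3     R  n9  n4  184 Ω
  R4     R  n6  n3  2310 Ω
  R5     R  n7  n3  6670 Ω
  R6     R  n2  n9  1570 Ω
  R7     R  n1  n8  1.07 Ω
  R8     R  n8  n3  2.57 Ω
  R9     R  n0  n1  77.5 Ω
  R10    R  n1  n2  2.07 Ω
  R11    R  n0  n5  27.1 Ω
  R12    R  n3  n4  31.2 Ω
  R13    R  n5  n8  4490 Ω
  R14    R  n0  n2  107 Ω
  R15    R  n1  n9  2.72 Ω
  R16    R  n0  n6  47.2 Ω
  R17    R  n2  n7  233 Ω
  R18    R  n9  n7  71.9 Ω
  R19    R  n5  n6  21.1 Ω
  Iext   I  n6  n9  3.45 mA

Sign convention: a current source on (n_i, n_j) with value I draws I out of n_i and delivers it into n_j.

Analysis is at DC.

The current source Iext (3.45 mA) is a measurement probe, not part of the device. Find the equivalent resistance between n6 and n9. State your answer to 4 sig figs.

Apply KCL at each of the 9 non-ground nodes and solve the resulting linear system.
Node n1: branches {R1, R2, R7, R9, R10, R15} → V_1 = 0.1350
Node n2: branches {R1, R6, R10, R14, R17} → V_2 = 0.1335
Node n3: branches {R4, R5, R8, R12} → V_3 = 0.1348
Node n4: branches {R3, R12} → V_4 = 0.1361
Node n5: branches {R11, R13, R19} → V_5 = -0.04424
Node n6: branches {R4, R16, R19, Iext} → V_6 = -0.07953
Node n7: branches {R5, R17, R18} → V_7 = 0.1416
Node n8: branches {R7, R8, R13} → V_8 = 0.1349
Node n9: branches {R3, R6, R15, R18, Iext} → V_9 = 0.1441

R_eq = 64.83 Ω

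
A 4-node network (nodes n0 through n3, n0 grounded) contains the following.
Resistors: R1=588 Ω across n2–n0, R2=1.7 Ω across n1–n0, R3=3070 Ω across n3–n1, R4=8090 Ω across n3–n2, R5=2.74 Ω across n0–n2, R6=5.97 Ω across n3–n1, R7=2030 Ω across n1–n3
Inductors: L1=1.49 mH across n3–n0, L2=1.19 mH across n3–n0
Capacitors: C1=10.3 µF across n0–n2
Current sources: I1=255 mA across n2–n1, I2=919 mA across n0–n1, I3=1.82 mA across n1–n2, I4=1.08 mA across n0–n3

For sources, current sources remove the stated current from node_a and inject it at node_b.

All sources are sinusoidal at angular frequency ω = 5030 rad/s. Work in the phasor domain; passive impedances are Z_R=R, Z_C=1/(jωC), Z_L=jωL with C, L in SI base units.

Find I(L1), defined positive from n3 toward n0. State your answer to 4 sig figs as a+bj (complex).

MNA unknowns: 3 node voltages V₁..V_3
R1: Y=0.001701+0.000j on G[2,0]
R2: Y=0.5882+0.000j on G[1,0]
R3: Y=0.0003257+0.000j on G[3,1]
R4: Y=0.0001236+0.000j on G[3,2]
L1: Y=0.000-0.1334j on G[3,0]
R5: Y=0.3650+0.000j on G[0,2]
L2: Y=0.000-0.1671j on G[3,0]
C1: Y=0.000+0.05181j on G[0,2]
R6: Y=0.1675+0.000j on G[3,1]
R7: Y=0.0004926+0.000j on G[1,3]
I1: z[2]−=0.255, z[1]+=0.255
I2: z[0]−=0.919, z[1]+=0.919
I3: z[1]−=0.00182, z[2]+=0.00182
I4: z[0]−=0.00108, z[3]+=0.00108
solve → V1=1.620+0.1629j, V2=-0.6766+0.09582j, V3=0.3191+0.7321j

0.09768-0.04258j A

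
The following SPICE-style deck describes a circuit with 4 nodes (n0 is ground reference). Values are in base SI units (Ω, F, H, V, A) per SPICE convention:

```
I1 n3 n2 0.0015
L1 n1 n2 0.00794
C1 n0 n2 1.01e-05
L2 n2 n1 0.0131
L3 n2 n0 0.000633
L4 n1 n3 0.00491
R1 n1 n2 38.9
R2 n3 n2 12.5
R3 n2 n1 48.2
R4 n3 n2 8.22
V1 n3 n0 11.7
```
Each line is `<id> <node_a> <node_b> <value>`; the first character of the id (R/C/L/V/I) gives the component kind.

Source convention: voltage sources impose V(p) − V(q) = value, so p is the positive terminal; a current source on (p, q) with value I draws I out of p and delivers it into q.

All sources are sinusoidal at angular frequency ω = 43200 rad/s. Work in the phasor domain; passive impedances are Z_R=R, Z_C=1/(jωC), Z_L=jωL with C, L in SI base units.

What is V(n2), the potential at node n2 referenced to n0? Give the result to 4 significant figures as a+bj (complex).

Element admittances at ω=43200 rad/s:
  I1: injects 0.0015 A into n2 (from n3)
  Y(L1) = 0.000-0.002915j S between n1,n2
  Y(C1) = 0.000+0.4363j S between n0,n2
  Y(L2) = 0.000-0.001767j S between n2,n1
  Y(L3) = 0.000-0.03657j S between n2,n0
  Y(L4) = 0.000-0.004714j S between n1,n3
  Y(R1) = 0.02571+0.000j S between n1,n2
  Y(R2) = 0.08000+0.000j S between n3,n2
  Y(R3) = 0.02075+0.000j S between n2,n1
  Y(R4) = 0.1217+0.000j S between n3,n2
  V1: constraint V(n3)−V(n0) = 11.7
Assemble and solve the 4×4 MNA system:
  V(n1)=2.973-5.622j  V(n2)=2.319-4.802j  V(n3)=11.70+0.000j
  i(V1)=-1.920-0.9272j

2.319-4.802j V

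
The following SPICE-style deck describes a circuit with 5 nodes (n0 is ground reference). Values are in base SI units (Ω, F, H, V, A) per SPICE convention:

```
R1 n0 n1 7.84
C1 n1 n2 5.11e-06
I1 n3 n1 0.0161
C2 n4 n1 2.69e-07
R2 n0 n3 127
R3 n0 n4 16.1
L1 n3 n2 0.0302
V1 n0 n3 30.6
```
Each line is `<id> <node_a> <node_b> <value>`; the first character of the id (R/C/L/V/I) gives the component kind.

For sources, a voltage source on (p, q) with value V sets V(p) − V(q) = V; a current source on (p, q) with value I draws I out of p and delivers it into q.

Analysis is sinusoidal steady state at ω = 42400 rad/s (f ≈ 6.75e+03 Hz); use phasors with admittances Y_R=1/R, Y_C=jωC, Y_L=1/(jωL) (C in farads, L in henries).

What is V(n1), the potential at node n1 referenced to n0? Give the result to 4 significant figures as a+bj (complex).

Apply KCL at each of the 4 non-ground nodes and solve the resulting linear system.
Node n1: branches {R1, C1, I1, C2} → V_1 = 0.1380+0.1742j
Node n2: branches {C1, L1} → V_2 = 0.2492+0.1748j
Node n3: branches {I1, R2, L1, V1} → V_3 = -30.60+0.000j
Node n4: branches {C2, R3} → V_4 = -0.02644+0.03020j
Source currents: i(V1)=-0.2250+0.02409j

0.1380+0.1742j V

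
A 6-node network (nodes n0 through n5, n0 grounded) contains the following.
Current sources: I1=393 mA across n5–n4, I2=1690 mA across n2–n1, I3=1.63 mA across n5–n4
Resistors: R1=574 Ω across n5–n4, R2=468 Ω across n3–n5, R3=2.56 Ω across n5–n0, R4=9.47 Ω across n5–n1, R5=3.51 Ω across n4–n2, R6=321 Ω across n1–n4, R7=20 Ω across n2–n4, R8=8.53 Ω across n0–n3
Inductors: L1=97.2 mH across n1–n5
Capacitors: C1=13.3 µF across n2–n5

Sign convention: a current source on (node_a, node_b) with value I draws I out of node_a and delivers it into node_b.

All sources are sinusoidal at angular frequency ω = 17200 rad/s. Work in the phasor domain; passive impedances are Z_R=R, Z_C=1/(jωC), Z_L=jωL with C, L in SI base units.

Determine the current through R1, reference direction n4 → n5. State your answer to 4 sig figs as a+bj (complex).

0.002081+0.009407j A

Element admittances at ω=17200 rad/s:
  I1: injects 0.393 A into n4 (from n5)
  Y(R1) = 0.001742+0.000j S between n5,n4
  Y(R2) = 0.002137+0.000j S between n3,n5
  Y(R3) = 0.3906+0.000j S between n5,n0
  Y(R4) = 0.1056+0.000j S between n5,n1
  Y(R5) = 0.2849+0.000j S between n4,n2
  Y(R6) = 0.003115+0.000j S between n1,n4
  Y(R7) = 0.05000+0.000j S between n2,n4
  Y(R8) = 0.1172+0.000j S between n0,n3
  Y(L1) = 0.000-0.0005981j S between n1,n5
  I2: injects 1.69 A into n1 (from n2)
  Y(C1) = 0.000+0.2288j S between n2,n5
  I3: injects 0.00163 A into n4 (from n5)
Assemble and solve the 5×5 MNA system:
  V(n1)=15.58+0.2404j  V(n2)=-0.1114+5.476j  V(n3)=0.000+0.000j  V(n4)=1.195+5.400j  V(n5)=0.000+0.000j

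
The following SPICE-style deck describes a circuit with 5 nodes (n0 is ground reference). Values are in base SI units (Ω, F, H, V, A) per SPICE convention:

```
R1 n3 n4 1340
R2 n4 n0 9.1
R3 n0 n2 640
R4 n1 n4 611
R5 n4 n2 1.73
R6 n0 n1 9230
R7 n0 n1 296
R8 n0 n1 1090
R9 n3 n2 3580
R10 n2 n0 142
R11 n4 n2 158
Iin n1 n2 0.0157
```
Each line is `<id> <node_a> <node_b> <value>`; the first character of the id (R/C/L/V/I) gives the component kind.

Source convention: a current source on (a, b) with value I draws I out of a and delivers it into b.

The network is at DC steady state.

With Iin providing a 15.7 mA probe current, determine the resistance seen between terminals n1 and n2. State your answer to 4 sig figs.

MNA unknowns: 4 node voltages V₁..V_4
R1: Y=0.0007463 on G[3,4]
R2: Y=0.1099 on G[4,0]
R3: Y=0.001563 on G[0,2]
R4: Y=0.001637 on G[1,4]
R5: Y=0.5780 on G[4,2]
R6: Y=0.0001083 on G[0,1]
R7: Y=0.003378 on G[0,1]
R8: Y=0.0009174 on G[0,1]
R9: Y=0.0002793 on G[3,2]
R10: Y=0.007042 on G[2,0]
R11: Y=0.006329 on G[4,2]
Iin: z[1]−=0.0157, z[2]+=0.0157
solve → V1=-2.574, V2=0.1189, V3=0.1007, V4=0.09383

R_eq = 171.5 Ω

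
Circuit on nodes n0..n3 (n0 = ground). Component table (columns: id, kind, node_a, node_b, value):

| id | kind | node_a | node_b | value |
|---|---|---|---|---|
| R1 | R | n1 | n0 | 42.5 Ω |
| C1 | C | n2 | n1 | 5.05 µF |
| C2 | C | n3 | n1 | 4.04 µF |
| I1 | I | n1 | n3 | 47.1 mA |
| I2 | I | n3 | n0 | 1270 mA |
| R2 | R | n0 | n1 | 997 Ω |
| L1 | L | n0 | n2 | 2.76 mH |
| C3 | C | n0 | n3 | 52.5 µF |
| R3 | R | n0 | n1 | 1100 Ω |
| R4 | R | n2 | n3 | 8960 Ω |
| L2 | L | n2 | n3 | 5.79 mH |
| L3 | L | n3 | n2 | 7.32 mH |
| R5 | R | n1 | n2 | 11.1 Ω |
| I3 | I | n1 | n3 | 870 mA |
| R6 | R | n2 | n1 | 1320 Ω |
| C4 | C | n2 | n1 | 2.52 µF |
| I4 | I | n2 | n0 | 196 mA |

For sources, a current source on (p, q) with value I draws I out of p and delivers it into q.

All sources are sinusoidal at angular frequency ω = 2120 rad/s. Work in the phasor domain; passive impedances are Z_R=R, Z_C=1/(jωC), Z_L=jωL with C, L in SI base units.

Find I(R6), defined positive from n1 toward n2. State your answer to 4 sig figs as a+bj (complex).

Apply KCL at each of the 3 non-ground nodes and solve the resulting linear system.
Node n1: branches {R1, C1, C2, I1, R2, R3, R5, I3, R6, C4} → V_1 = -9.832+6.796j
Node n2: branches {C1, L1, R4, L2, L3, R5, R6, C4, I4} → V_2 = -1.192+6.565j
Node n3: branches {C2, I1, I2, C3, R4, L2, L3, I3} → V_3 = -3.384+21.00j

-0.006546+0.0001750j A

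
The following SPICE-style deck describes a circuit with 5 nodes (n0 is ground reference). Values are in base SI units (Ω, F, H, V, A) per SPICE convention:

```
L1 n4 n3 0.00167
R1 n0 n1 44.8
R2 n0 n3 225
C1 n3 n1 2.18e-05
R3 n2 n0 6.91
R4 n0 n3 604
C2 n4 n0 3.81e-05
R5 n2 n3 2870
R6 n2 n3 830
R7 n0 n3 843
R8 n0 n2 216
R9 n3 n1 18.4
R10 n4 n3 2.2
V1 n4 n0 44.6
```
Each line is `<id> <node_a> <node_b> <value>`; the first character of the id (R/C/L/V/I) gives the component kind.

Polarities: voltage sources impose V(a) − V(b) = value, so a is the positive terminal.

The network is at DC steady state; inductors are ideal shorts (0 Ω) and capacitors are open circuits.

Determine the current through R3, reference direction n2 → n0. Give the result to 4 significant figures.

MNA unknowns: 4 node voltages V₁..V_4 plus 2 source currents (L1, V1)
L1: row V4−V3=0, i_L1 at 4,3
R1: Y=0.02232 on G[0,1]
R2: Y=0.004444 on G[0,3]
C1: Y=0.000 on G[3,1]
R3: Y=0.1447 on G[2,0]
R4: Y=0.001656 on G[0,3]
C2: Y=0.000 on G[4,0]
R5: Y=0.0003484 on G[2,3]
R6: Y=0.001205 on G[2,3]
R7: Y=0.001186 on G[0,3]
R8: Y=0.004630 on G[0,2]
R9: Y=0.05435 on G[3,1]
R10: Y=0.4545 on G[4,3]
V1: row V4−V0=44.6, i_V1 at 4,0
solve → V1=31.62, V2=0.4591, V3=44.60, V4=44.60
aux → i_L1=1.099, i_V1=-1.099

0.06644 A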